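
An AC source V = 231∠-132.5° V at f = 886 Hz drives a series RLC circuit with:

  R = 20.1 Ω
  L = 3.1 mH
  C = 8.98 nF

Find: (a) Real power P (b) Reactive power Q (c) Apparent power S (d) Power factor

Step 1 — Angular frequency: ω = 2π·f = 2π·886 = 5567 rad/s.
Step 2 — Component impedances:
  R: Z = R = 20.1 Ω
  L: Z = jωL = j·5567·0.0031 = 0 + j17.26 Ω
  C: Z = 1/(jωC) = -j/(ω·C) = 0 - j2e+04 Ω
Step 3 — Series combination: Z_total = R + L + C = 20.1 - j1.999e+04 Ω = 1.999e+04∠-89.9° Ω.
Step 4 — Source phasor: V = 231∠-132.5° V = -156.1 - j170.3 V.
Step 5 — Current: I = V / Z = 0.008513 - j0.007817 A = 0.01156∠-42.6° A.
Step 6 — Complex power: S = V·I* = 0.002685 - j2.67 VA.
Step 7 — Real power: P = Re(S) = 0.002685 W.
Step 8 — Reactive power: Q = Im(S) = -2.67 VAR.
Step 9 — Apparent power: |S| = 2.67 VA.
Step 10 — Power factor: PF = P/|S| = 0.001006 (leading).

(a) P = 0.002685 W  (b) Q = -2.67 VAR  (c) S = 2.67 VA  (d) PF = 0.001006 (leading)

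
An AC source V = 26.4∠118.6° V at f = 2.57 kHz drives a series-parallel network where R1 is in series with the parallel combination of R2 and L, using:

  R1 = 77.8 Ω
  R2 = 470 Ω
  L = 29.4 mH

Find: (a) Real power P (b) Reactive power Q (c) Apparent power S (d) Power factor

Step 1 — Angular frequency: ω = 2π·f = 2π·2570 = 1.615e+04 rad/s.
Step 2 — Component impedances:
  R1: Z = R = 77.8 Ω
  R2: Z = R = 470 Ω
  L: Z = jωL = j·1.615e+04·0.0294 = 0 + j474.7 Ω
Step 3 — Parallel branch: R2 || L = 1/(1/R2 + 1/L) = 237.4 + j235 Ω.
Step 4 — Series with R1: Z_total = R1 + (R2 || L) = 315.2 + j235 Ω = 393.1∠36.7° Ω.
Step 5 — Source phasor: V = 26.4∠118.6° V = -12.64 + j23.18 V.
Step 6 — Current: I = V / Z = 0.009472 + j0.06648 A = 0.06715∠81.9° A.
Step 7 — Complex power: S = V·I* = 1.421 + j1.06 VA.
Step 8 — Real power: P = Re(S) = 1.421 W.
Step 9 — Reactive power: Q = Im(S) = 1.06 VAR.
Step 10 — Apparent power: |S| = 1.773 VA.
Step 11 — Power factor: PF = P/|S| = 0.8017 (lagging).

(a) P = 1.421 W  (b) Q = 1.06 VAR  (c) S = 1.773 VA  (d) PF = 0.8017 (lagging)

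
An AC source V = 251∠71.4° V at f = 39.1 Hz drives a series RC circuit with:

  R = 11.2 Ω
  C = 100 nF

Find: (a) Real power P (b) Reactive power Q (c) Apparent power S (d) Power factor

Step 1 — Angular frequency: ω = 2π·f = 2π·39.1 = 245.7 rad/s.
Step 2 — Component impedances:
  R: Z = R = 11.2 Ω
  C: Z = 1/(jωC) = -j/(ω·C) = 0 - j4.07e+04 Ω
Step 3 — Series combination: Z_total = R + C = 11.2 - j4.07e+04 Ω = 4.07e+04∠-90.0° Ω.
Step 4 — Source phasor: V = 251∠71.4° V = 80.06 + j237.9 V.
Step 5 — Current: I = V / Z = -0.005844 + j0.001968 A = 0.006166∠161.4° A.
Step 6 — Complex power: S = V·I* = 0.0004259 - j1.548 VA.
Step 7 — Real power: P = Re(S) = 0.0004259 W.
Step 8 — Reactive power: Q = Im(S) = -1.548 VAR.
Step 9 — Apparent power: |S| = 1.548 VA.
Step 10 — Power factor: PF = P/|S| = 0.0002752 (leading).

(a) P = 0.0004259 W  (b) Q = -1.548 VAR  (c) S = 1.548 VA  (d) PF = 0.0002752 (leading)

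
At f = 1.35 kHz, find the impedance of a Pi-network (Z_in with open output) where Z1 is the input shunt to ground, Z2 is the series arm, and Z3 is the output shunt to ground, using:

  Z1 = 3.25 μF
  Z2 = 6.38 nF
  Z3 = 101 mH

Step 1 — Angular frequency: ω = 2π·f = 2π·1350 = 8482 rad/s.
Step 2 — Component impedances:
  Z1: Z = 1/(jωC) = -j/(ω·C) = 0 - j36.27 Ω
  Z2: Z = 1/(jωC) = -j/(ω·C) = 0 - j1.848e+04 Ω
  Z3: Z = jωL = j·8482·0.101 = 0 + j856.7 Ω
Step 3 — With open output, the series arm Z2 and the output shunt Z3 appear in series to ground: Z2 + Z3 = 0 - j1.762e+04 Ω.
Step 4 — Parallel with input shunt Z1: Z_in = Z1 || (Z2 + Z3) = 0 - j36.2 Ω = 36.2∠-90.0° Ω.

Z = 0 - j36.2 Ω = 36.2∠-90.0° Ω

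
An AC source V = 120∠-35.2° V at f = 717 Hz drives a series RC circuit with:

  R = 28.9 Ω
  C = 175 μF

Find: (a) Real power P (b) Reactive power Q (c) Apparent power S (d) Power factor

Step 1 — Angular frequency: ω = 2π·f = 2π·717 = 4505 rad/s.
Step 2 — Component impedances:
  R: Z = R = 28.9 Ω
  C: Z = 1/(jωC) = -j/(ω·C) = 0 - j1.268 Ω
Step 3 — Series combination: Z_total = R + C = 28.9 - j1.268 Ω = 28.93∠-2.5° Ω.
Step 4 — Source phasor: V = 120∠-35.2° V = 98.06 - j69.17 V.
Step 5 — Current: I = V / Z = 3.491 - j2.24 A = 4.148∠-32.7° A.
Step 6 — Complex power: S = V·I* = 497.3 - j21.83 VA.
Step 7 — Real power: P = Re(S) = 497.3 W.
Step 8 — Reactive power: Q = Im(S) = -21.83 VAR.
Step 9 — Apparent power: |S| = 497.8 VA.
Step 10 — Power factor: PF = P/|S| = 0.999 (leading).

(a) P = 497.3 W  (b) Q = -21.83 VAR  (c) S = 497.8 VA  (d) PF = 0.999 (leading)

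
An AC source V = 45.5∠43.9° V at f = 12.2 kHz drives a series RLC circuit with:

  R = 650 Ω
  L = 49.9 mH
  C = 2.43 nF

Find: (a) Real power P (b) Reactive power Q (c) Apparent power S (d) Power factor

Step 1 — Angular frequency: ω = 2π·f = 2π·1.22e+04 = 7.665e+04 rad/s.
Step 2 — Component impedances:
  R: Z = R = 650 Ω
  L: Z = jωL = j·7.665e+04·0.0499 = 0 + j3825 Ω
  C: Z = 1/(jωC) = -j/(ω·C) = 0 - j5369 Ω
Step 3 — Series combination: Z_total = R + L + C = 650 - j1543 Ω = 1675∠-67.2° Ω.
Step 4 — Source phasor: V = 45.5∠43.9° V = 32.79 + j31.55 V.
Step 5 — Current: I = V / Z = -0.009764 + j0.02535 A = 0.02717∠111.1° A.
Step 6 — Complex power: S = V·I* = 0.4798 - j1.139 VA.
Step 7 — Real power: P = Re(S) = 0.4798 W.
Step 8 — Reactive power: Q = Im(S) = -1.139 VAR.
Step 9 — Apparent power: |S| = 1.236 VA.
Step 10 — Power factor: PF = P/|S| = 0.3881 (leading).

(a) P = 0.4798 W  (b) Q = -1.139 VAR  (c) S = 1.236 VA  (d) PF = 0.3881 (leading)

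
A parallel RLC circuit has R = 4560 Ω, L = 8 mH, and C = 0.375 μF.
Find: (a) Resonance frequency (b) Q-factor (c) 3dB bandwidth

Step 1 — Resonance: ω₀ = 1/√(LC) = 1/√(0.008·3.75e-07) = 1.826e+04 rad/s.
Step 2 — f₀ = ω₀/(2π) = 2906 Hz.
Step 3 — Parallel Q: Q = R/(ω₀L) = 4560/(1.826e+04·0.008) = 31.22.
Step 4 — Bandwidth: Δω = ω₀/Q = 584.8 rad/s; BW = Δω/(2π) = 93.07 Hz.

(a) f₀ = 2906 Hz  (b) Q = 31.22  (c) BW = 93.07 Hz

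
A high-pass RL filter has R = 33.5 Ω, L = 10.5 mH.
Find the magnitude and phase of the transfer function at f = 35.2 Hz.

Step 1 — Angular frequency: ω = 2π·35.2 = 221.2 rad/s.
Step 2 — Transfer function: H(jω) = jωL/(R + jωL).
Step 3 — Numerator jωL = j·2.322; denominator R + jωL = 33.5 + j2.322.
Step 4 — H = 0.004782 + j0.06899.
Step 5 — Magnitude: |H| = 0.06916 (-23.2 dB); phase: φ = 86.0°.

|H| = 0.06916 (-23.2 dB), φ = 86.0°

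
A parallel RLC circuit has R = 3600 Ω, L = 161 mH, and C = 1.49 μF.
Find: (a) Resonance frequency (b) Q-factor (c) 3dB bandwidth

Step 1 — Resonance: ω₀ = 1/√(LC) = 1/√(0.161·1.49e-06) = 2042 rad/s.
Step 2 — f₀ = ω₀/(2π) = 324.9 Hz.
Step 3 — Parallel Q: Q = R/(ω₀L) = 3600/(2042·0.161) = 10.95.
Step 4 — Bandwidth: Δω = ω₀/Q = 186.4 rad/s; BW = Δω/(2π) = 29.67 Hz.

(a) f₀ = 324.9 Hz  (b) Q = 10.95  (c) BW = 29.67 Hz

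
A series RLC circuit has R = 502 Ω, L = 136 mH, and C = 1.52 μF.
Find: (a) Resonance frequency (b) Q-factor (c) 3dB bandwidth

Step 1 — Resonance: ω₀ = 1/√(LC) = 1/√(0.136·1.52e-06) = 2199 rad/s.
Step 2 — f₀ = ω₀/(2π) = 350 Hz.
Step 3 — Series Q: Q = ω₀L/R = 2199·0.136/502 = 0.5959.
Step 4 — Bandwidth: Δω = ω₀/Q = 3691 rad/s; BW = Δω/(2π) = 587.5 Hz.

(a) f₀ = 350 Hz  (b) Q = 0.5959  (c) BW = 587.5 Hz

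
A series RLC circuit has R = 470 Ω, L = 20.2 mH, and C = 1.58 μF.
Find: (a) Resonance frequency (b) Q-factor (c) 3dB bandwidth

Step 1 — Resonance: ω₀ = 1/√(LC) = 1/√(0.0202·1.58e-06) = 5598 rad/s.
Step 2 — f₀ = ω₀/(2π) = 890.9 Hz.
Step 3 — Series Q: Q = ω₀L/R = 5598·0.0202/470 = 0.2406.
Step 4 — Bandwidth: Δω = ω₀/Q = 2.327e+04 rad/s; BW = Δω/(2π) = 3703 Hz.

(a) f₀ = 890.9 Hz  (b) Q = 0.2406  (c) BW = 3703 Hz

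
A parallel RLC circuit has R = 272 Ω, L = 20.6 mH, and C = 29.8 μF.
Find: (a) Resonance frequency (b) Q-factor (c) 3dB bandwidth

Step 1 — Resonance: ω₀ = 1/√(LC) = 1/√(0.0206·2.98e-05) = 1276 rad/s.
Step 2 — f₀ = ω₀/(2π) = 203.1 Hz.
Step 3 — Parallel Q: Q = R/(ω₀L) = 272/(1276·0.0206) = 10.35.
Step 4 — Bandwidth: Δω = ω₀/Q = 123.4 rad/s; BW = Δω/(2π) = 19.64 Hz.

(a) f₀ = 203.1 Hz  (b) Q = 10.35  (c) BW = 19.64 Hz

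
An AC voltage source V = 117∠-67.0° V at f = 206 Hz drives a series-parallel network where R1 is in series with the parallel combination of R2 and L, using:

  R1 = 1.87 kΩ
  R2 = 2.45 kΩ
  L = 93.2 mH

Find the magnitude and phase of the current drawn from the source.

Step 1 — Angular frequency: ω = 2π·f = 2π·206 = 1294 rad/s.
Step 2 — Component impedances:
  R1: Z = R = 1870 Ω
  R2: Z = R = 2450 Ω
  L: Z = jωL = j·1294·0.0932 = 0 + j120.6 Ω
Step 3 — Parallel branch: R2 || L = 1/(1/R2 + 1/L) = 5.925 + j120.3 Ω.
Step 4 — Series with R1: Z_total = R1 + (R2 || L) = 1876 + j120.3 Ω = 1880∠3.7° Ω.
Step 5 — Source phasor: V = 117∠-67.0° V = 45.72 - j107.7 V.
Step 6 — Ohm's law: I = V / Z_total = (45.72 - j107.7) / (1876 + j120.3) = 0.0206 - j0.05873 A.
Step 7 — Convert to polar: |I| = 0.06224 A, ∠I = -70.7°.

I = 0.06224∠-70.7° A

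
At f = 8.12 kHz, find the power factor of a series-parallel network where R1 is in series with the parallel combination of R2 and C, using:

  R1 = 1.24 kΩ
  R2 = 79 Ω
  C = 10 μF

Step 1 — Angular frequency: ω = 2π·f = 2π·8120 = 5.102e+04 rad/s.
Step 2 — Component impedances:
  R1: Z = R = 1240 Ω
  R2: Z = R = 79 Ω
  C: Z = 1/(jωC) = -j/(ω·C) = 0 - j1.96 Ω
Step 3 — Parallel branch: R2 || C = 1/(1/R2 + 1/C) = 0.0486 - j1.959 Ω.
Step 4 — Series with R1: Z_total = R1 + (R2 || C) = 1240 - j1.959 Ω = 1240∠-0.1° Ω.
Step 5 — Power factor: PF = cos(φ) = Re(Z)/|Z| = 1240/1240 = 1.
Step 6 — Type: Im(Z) = -1.959 ⇒ leading (phase φ = -0.1°).

PF = 1 (leading, φ = -0.1°)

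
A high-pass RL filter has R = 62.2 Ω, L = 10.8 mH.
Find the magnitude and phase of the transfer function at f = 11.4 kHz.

Step 1 — Angular frequency: ω = 2π·1.14e+04 = 7.163e+04 rad/s.
Step 2 — Transfer function: H(jω) = jωL/(R + jωL).
Step 3 — Numerator jωL = j·773.6; denominator R + jωL = 62.2 + j773.6.
Step 4 — H = 0.9936 + j0.07989.
Step 5 — Magnitude: |H| = 0.9968 (-0.0 dB); phase: φ = 4.6°.

|H| = 0.9968 (-0.0 dB), φ = 4.6°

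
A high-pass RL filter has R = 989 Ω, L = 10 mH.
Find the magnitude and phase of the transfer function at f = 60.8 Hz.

Step 1 — Angular frequency: ω = 2π·60.8 = 382 rad/s.
Step 2 — Transfer function: H(jω) = jωL/(R + jωL).
Step 3 — Numerator jωL = j·3.82; denominator R + jωL = 989 + j3.82.
Step 4 — H = 1.492e-05 + j0.003863.
Step 5 — Magnitude: |H| = 0.003863 (-48.3 dB); phase: φ = 89.8°.

|H| = 0.003863 (-48.3 dB), φ = 89.8°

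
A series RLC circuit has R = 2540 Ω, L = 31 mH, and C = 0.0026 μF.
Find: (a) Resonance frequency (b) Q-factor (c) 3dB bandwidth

Step 1 — Resonance: ω₀ = 1/√(LC) = 1/√(0.031·2.6e-09) = 1.114e+05 rad/s.
Step 2 — f₀ = ω₀/(2π) = 1.773e+04 Hz.
Step 3 — Series Q: Q = ω₀L/R = 1.114e+05·0.031/2540 = 1.359.
Step 4 — Bandwidth: Δω = ω₀/Q = 8.194e+04 rad/s; BW = Δω/(2π) = 1.304e+04 Hz.

(a) f₀ = 1.773e+04 Hz  (b) Q = 1.359  (c) BW = 1.304e+04 Hz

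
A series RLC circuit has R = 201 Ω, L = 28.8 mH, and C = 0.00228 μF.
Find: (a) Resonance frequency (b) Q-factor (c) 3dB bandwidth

Step 1 — Resonance condition Im(Z)=0 gives ω₀ = 1/√(LC).
Step 2 — ω₀ = 1/√(0.0288·2.28e-09) = 1.234e+05 rad/s.
Step 3 — f₀ = ω₀/(2π) = 1.964e+04 Hz.
Step 4 — Series Q: Q = ω₀L/R = 1.234e+05·0.0288/201 = 17.68.
Step 5 — 3dB bandwidth: Δω = ω₀/Q = 6979 rad/s; BW = Δω/(2π) = 1111 Hz.

(a) f₀ = 1.964e+04 Hz  (b) Q = 17.68  (c) BW = 1111 Hz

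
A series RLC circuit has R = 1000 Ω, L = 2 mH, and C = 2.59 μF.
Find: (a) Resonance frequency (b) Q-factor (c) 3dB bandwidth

Step 1 — Resonance: ω₀ = 1/√(LC) = 1/√(0.002·2.59e-06) = 1.389e+04 rad/s.
Step 2 — f₀ = ω₀/(2π) = 2211 Hz.
Step 3 — Series Q: Q = ω₀L/R = 1.389e+04·0.002/1000 = 0.02779.
Step 4 — Bandwidth: Δω = ω₀/Q = 5e+05 rad/s; BW = Δω/(2π) = 7.958e+04 Hz.

(a) f₀ = 2211 Hz  (b) Q = 0.02779  (c) BW = 7.958e+04 Hz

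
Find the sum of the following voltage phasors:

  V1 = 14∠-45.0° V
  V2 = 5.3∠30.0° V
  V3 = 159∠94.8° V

Step 1 — Convert each phasor to rectangular form:
  V1 = 14·(cos(-45.0°) + j·sin(-45.0°)) = 9.899 - j9.899 V
  V2 = 5.3·(cos(30.0°) + j·sin(30.0°)) = 4.59 + j2.65 V
  V3 = 159·(cos(94.8°) + j·sin(94.8°)) = -13.3 + j158.4 V
Step 2 — Sum components: V_total = 1.185 + j151.2 V.
Step 3 — Convert to polar: |V_total| = 151.2 V, ∠V_total = 89.6°.

V_total = 151.2∠89.6° V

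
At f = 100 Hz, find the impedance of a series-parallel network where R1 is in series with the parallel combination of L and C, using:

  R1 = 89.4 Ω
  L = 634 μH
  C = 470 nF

Step 1 — Angular frequency: ω = 2π·f = 2π·100 = 628.3 rad/s.
Step 2 — Component impedances:
  R1: Z = R = 89.4 Ω
  L: Z = jωL = j·628.3·0.000634 = 0 + j0.3984 Ω
  C: Z = 1/(jωC) = -j/(ω·C) = 0 - j3386 Ω
Step 3 — Parallel branch: L || C = 1/(1/L + 1/C) = 0 + j0.3984 Ω.
Step 4 — Series with R1: Z_total = R1 + (L || C) = 89.4 + j0.3984 Ω = 89.4∠0.3° Ω.

Z = 89.4 + j0.3984 Ω = 89.4∠0.3° Ω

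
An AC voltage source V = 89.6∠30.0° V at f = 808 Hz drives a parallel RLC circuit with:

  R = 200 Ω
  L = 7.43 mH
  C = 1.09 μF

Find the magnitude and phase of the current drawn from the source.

Step 1 — Angular frequency: ω = 2π·f = 2π·808 = 5077 rad/s.
Step 2 — Component impedances:
  R: Z = R = 200 Ω
  L: Z = jωL = j·5077·0.00743 = 0 + j37.72 Ω
  C: Z = 1/(jωC) = -j/(ω·C) = 0 - j180.7 Ω
Step 3 — Parallel combination: 1/Z_total = 1/R + 1/L + 1/C; Z_total = 10.75 + j45.11 Ω = 46.37∠76.6° Ω.
Step 4 — Source phasor: V = 89.6∠30.0° V = 77.6 + j44.8 V.
Step 5 — Ohm's law: I = V / Z_total = (77.6 + j44.8) / (10.75 + j45.11) = 1.328 - j1.404 A.
Step 6 — Convert to polar: |I| = 1.932 A, ∠I = -46.6°.

I = 1.932∠-46.6° A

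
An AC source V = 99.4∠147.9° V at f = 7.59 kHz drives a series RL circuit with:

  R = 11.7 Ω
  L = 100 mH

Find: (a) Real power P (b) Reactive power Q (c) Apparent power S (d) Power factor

Step 1 — Angular frequency: ω = 2π·f = 2π·7590 = 4.769e+04 rad/s.
Step 2 — Component impedances:
  R: Z = R = 11.7 Ω
  L: Z = jωL = j·4.769e+04·0.1 = 0 + j4769 Ω
Step 3 — Series combination: Z_total = R + L = 11.7 + j4769 Ω = 4769∠89.9° Ω.
Step 4 — Source phasor: V = 99.4∠147.9° V = -84.2 + j52.82 V.
Step 5 — Current: I = V / Z = 0.01103 + j0.01768 A = 0.02084∠58.0° A.
Step 6 — Complex power: S = V·I* = 0.005083 + j2.072 VA.
Step 7 — Real power: P = Re(S) = 0.005083 W.
Step 8 — Reactive power: Q = Im(S) = 2.072 VAR.
Step 9 — Apparent power: |S| = 2.072 VA.
Step 10 — Power factor: PF = P/|S| = 0.002453 (lagging).

(a) P = 0.005083 W  (b) Q = 2.072 VAR  (c) S = 2.072 VA  (d) PF = 0.002453 (lagging)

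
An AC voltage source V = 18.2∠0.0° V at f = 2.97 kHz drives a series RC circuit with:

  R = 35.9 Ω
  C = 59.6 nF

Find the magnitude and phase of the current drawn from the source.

Step 1 — Angular frequency: ω = 2π·f = 2π·2970 = 1.866e+04 rad/s.
Step 2 — Component impedances:
  R: Z = R = 35.9 Ω
  C: Z = 1/(jωC) = -j/(ω·C) = 0 - j899.1 Ω
Step 3 — Series combination: Z_total = R + C = 35.9 - j899.1 Ω = 899.8∠-87.7° Ω.
Step 4 — Source phasor: V = 18.2∠0.0° V = 18.2 V.
Step 5 — Ohm's law: I = V / Z_total = (18.2) / (35.9 - j899.1) = 0.0008069 + j0.02021 A.
Step 6 — Convert to polar: |I| = 0.02023 A, ∠I = 87.7°.

I = 0.02023∠87.7° A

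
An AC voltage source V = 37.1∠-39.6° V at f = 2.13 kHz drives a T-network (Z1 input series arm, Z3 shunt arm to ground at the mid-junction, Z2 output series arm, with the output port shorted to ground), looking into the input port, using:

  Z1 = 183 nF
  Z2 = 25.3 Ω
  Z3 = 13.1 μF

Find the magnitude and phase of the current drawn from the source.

Step 1 — Angular frequency: ω = 2π·f = 2π·2130 = 1.338e+04 rad/s.
Step 2 — Component impedances:
  Z1: Z = 1/(jωC) = -j/(ω·C) = 0 - j408.3 Ω
  Z2: Z = R = 25.3 Ω
  Z3: Z = 1/(jωC) = -j/(ω·C) = 0 - j5.704 Ω
Step 3 — With the output port shorted to ground, the output series arm Z2 runs from the junction to ground; the shunt arm Z3 also runs from the junction to ground. They appear in parallel: Z3 || Z2 = 1.224 - j5.428 Ω.
Step 4 — Series with input arm Z1: Z_in = Z1 + (Z3 || Z2) = 1.224 - j413.7 Ω = 413.7∠-89.8° Ω.
Step 5 — Source phasor: V = 37.1∠-39.6° V = 28.59 - j23.65 V.
Step 6 — Ohm's law: I = V / Z_total = (28.59 - j23.65) / (1.224 - j413.7) = 0.05736 + j0.06892 A.
Step 7 — Convert to polar: |I| = 0.08967 A, ∠I = 50.2°.

I = 0.08967∠50.2° A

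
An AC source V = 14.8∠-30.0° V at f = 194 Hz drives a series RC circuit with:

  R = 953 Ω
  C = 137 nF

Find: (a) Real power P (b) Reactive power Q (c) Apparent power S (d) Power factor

Step 1 — Angular frequency: ω = 2π·f = 2π·194 = 1219 rad/s.
Step 2 — Component impedances:
  R: Z = R = 953 Ω
  C: Z = 1/(jωC) = -j/(ω·C) = 0 - j5988 Ω
Step 3 — Series combination: Z_total = R + C = 953 - j5988 Ω = 6064∠-81.0° Ω.
Step 4 — Source phasor: V = 14.8∠-30.0° V = 12.82 - j7.4 V.
Step 5 — Current: I = V / Z = 0.001537 + j0.001896 A = 0.002441∠51.0° A.
Step 6 — Complex power: S = V·I* = 0.005678 - j0.03567 VA.
Step 7 — Real power: P = Re(S) = 0.005678 W.
Step 8 — Reactive power: Q = Im(S) = -0.03567 VAR.
Step 9 — Apparent power: |S| = 0.03612 VA.
Step 10 — Power factor: PF = P/|S| = 0.1572 (leading).

(a) P = 0.005678 W  (b) Q = -0.03567 VAR  (c) S = 0.03612 VA  (d) PF = 0.1572 (leading)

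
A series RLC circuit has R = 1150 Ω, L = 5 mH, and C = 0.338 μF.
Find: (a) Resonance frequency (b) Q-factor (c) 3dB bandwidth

Step 1 — Resonance: ω₀ = 1/√(LC) = 1/√(0.005·3.38e-07) = 2.433e+04 rad/s.
Step 2 — f₀ = ω₀/(2π) = 3871 Hz.
Step 3 — Series Q: Q = ω₀L/R = 2.433e+04·0.005/1150 = 0.1058.
Step 4 — Bandwidth: Δω = ω₀/Q = 2.3e+05 rad/s; BW = Δω/(2π) = 3.661e+04 Hz.

(a) f₀ = 3871 Hz  (b) Q = 0.1058  (c) BW = 3.661e+04 Hz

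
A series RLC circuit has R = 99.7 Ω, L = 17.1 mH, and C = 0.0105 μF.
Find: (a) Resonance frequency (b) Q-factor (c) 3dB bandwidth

Step 1 — Resonance: ω₀ = 1/√(LC) = 1/√(0.0171·1.05e-08) = 7.463e+04 rad/s.
Step 2 — f₀ = ω₀/(2π) = 1.188e+04 Hz.
Step 3 — Series Q: Q = ω₀L/R = 7.463e+04·0.0171/99.7 = 12.8.
Step 4 — Bandwidth: Δω = ω₀/Q = 5830 rad/s; BW = Δω/(2π) = 927.9 Hz.

(a) f₀ = 1.188e+04 Hz  (b) Q = 12.8  (c) BW = 927.9 Hz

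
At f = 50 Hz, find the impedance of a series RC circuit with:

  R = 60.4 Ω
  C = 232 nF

Step 1 — Angular frequency: ω = 2π·f = 2π·50 = 314.2 rad/s.
Step 2 — Component impedances:
  R: Z = R = 60.4 Ω
  C: Z = 1/(jωC) = -j/(ω·C) = 0 - j1.372e+04 Ω
Step 3 — Series combination: Z_total = R + C = 60.4 - j1.372e+04 Ω = 1.372e+04∠-89.7° Ω.

Z = 60.4 - j1.372e+04 Ω = 1.372e+04∠-89.7° Ω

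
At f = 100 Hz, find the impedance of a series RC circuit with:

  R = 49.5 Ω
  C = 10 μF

Step 1 — Angular frequency: ω = 2π·f = 2π·100 = 628.3 rad/s.
Step 2 — Component impedances:
  R: Z = R = 49.5 Ω
  C: Z = 1/(jωC) = -j/(ω·C) = 0 - j159.2 Ω
Step 3 — Series combination: Z_total = R + C = 49.5 - j159.2 Ω = 166.7∠-72.7° Ω.

Z = 49.5 - j159.2 Ω = 166.7∠-72.7° Ω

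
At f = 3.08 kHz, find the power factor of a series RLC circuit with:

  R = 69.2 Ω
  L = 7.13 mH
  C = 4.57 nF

Step 1 — Angular frequency: ω = 2π·f = 2π·3080 = 1.935e+04 rad/s.
Step 2 — Component impedances:
  R: Z = R = 69.2 Ω
  L: Z = jωL = j·1.935e+04·0.00713 = 0 + j138 Ω
  C: Z = 1/(jωC) = -j/(ω·C) = 0 - j1.131e+04 Ω
Step 3 — Series combination: Z_total = R + L + C = 69.2 - j1.117e+04 Ω = 1.117e+04∠-89.6° Ω.
Step 4 — Power factor: PF = cos(φ) = Re(Z)/|Z| = 69.2/11169 = 0.006196.
Step 5 — Type: Im(Z) = -1.117e+04 ⇒ leading (phase φ = -89.6°).

PF = 0.006196 (leading, φ = -89.6°)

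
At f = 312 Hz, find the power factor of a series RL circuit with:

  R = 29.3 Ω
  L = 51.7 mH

Step 1 — Angular frequency: ω = 2π·f = 2π·312 = 1960 rad/s.
Step 2 — Component impedances:
  R: Z = R = 29.3 Ω
  L: Z = jωL = j·1960·0.0517 = 0 + j101.4 Ω
Step 3 — Series combination: Z_total = R + L = 29.3 + j101.4 Ω = 105.5∠73.9° Ω.
Step 4 — Power factor: PF = cos(φ) = Re(Z)/|Z| = 29.3/105.5 = 0.2777.
Step 5 — Type: Im(Z) = 101.4 ⇒ lagging (phase φ = 73.9°).

PF = 0.2777 (lagging, φ = 73.9°)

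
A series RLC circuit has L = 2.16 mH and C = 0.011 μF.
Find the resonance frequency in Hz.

Step 1 — Resonance condition Im(Z)=0 gives ω₀ = 1/√(LC).
Step 2 — ω₀ = 1/√(0.00216·1.1e-08) = 2.052e+05 rad/s.
Step 3 — f₀ = ω₀/(2π) = 3.265e+04 Hz.

f₀ = 3.265e+04 Hz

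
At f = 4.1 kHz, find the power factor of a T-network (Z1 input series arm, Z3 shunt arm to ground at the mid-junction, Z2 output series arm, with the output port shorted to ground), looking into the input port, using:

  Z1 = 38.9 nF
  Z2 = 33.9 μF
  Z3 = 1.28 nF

Step 1 — Angular frequency: ω = 2π·f = 2π·4100 = 2.576e+04 rad/s.
Step 2 — Component impedances:
  Z1: Z = 1/(jωC) = -j/(ω·C) = 0 - j997.9 Ω
  Z2: Z = 1/(jωC) = -j/(ω·C) = 0 - j1.145 Ω
  Z3: Z = 1/(jωC) = -j/(ω·C) = 0 - j3.033e+04 Ω
Step 3 — With the output port shorted to ground, the output series arm Z2 runs from the junction to ground; the shunt arm Z3 also runs from the junction to ground. They appear in parallel: Z3 || Z2 = 0 - j1.145 Ω.
Step 4 — Series with input arm Z1: Z_in = Z1 + (Z3 || Z2) = 0 - j999 Ω = 999∠-90.0° Ω.
Step 5 — Power factor: PF = cos(φ) = Re(Z)/|Z| = 0/999 = 0.
Step 6 — Type: Im(Z) = -999 ⇒ leading (phase φ = -90.0°).

PF = 0 (leading, φ = -90.0°)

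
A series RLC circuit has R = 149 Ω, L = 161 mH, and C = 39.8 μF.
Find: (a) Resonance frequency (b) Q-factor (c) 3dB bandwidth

Step 1 — Resonance condition Im(Z)=0 gives ω₀ = 1/√(LC).
Step 2 — ω₀ = 1/√(0.161·3.98e-05) = 395 rad/s.
Step 3 — f₀ = ω₀/(2π) = 62.87 Hz.
Step 4 — Series Q: Q = ω₀L/R = 395·0.161/149 = 0.4269.
Step 5 — 3dB bandwidth: Δω = ω₀/Q = 925.5 rad/s; BW = Δω/(2π) = 147.3 Hz.

(a) f₀ = 62.87 Hz  (b) Q = 0.4269  (c) BW = 147.3 Hz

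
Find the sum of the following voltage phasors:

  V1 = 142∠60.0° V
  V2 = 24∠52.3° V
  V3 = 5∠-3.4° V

Step 1 — Convert each phasor to rectangular form:
  V1 = 142·(cos(60.0°) + j·sin(60.0°)) = 71 + j123 V
  V2 = 24·(cos(52.3°) + j·sin(52.3°)) = 14.68 + j18.99 V
  V3 = 5·(cos(-3.4°) + j·sin(-3.4°)) = 4.991 - j0.2965 V
Step 2 — Sum components: V_total = 90.67 + j141.7 V.
Step 3 — Convert to polar: |V_total| = 168.2 V, ∠V_total = 57.4°.

V_total = 168.2∠57.4° V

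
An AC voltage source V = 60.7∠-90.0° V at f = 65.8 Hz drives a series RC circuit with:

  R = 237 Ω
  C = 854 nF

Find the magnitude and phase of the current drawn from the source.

Step 1 — Angular frequency: ω = 2π·f = 2π·65.8 = 413.4 rad/s.
Step 2 — Component impedances:
  R: Z = R = 237 Ω
  C: Z = 1/(jωC) = -j/(ω·C) = 0 - j2832 Ω
Step 3 — Series combination: Z_total = R + C = 237 - j2832 Ω = 2842∠-85.2° Ω.
Step 4 — Source phasor: V = 60.7∠-90.0° V = 0 - j60.7 V.
Step 5 — Ohm's law: I = V / Z_total = (0 - j60.7) / (237 - j2832) = 0.02128 - j0.001781 A.
Step 6 — Convert to polar: |I| = 0.02136 A, ∠I = -4.8°.

I = 0.02136∠-4.8° A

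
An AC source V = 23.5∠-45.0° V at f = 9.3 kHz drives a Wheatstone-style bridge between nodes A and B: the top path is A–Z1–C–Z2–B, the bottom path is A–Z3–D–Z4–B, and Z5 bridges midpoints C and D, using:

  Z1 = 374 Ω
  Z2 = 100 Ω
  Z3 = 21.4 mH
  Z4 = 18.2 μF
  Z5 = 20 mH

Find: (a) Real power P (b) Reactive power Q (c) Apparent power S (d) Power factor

Step 1 — Angular frequency: ω = 2π·f = 2π·9300 = 5.843e+04 rad/s.
Step 2 — Component impedances:
  Z1: Z = R = 374 Ω
  Z2: Z = R = 100 Ω
  Z3: Z = jωL = j·5.843e+04·0.0214 = 0 + j1250 Ω
  Z4: Z = 1/(jωC) = -j/(ω·C) = 0 - j0.9403 Ω
  Z5: Z = jωL = j·5.843e+04·0.02 = 0 + j1169 Ω
Step 3 — Bridge requires nodal analysis (the Z5 bridge couples midpoints C and D, so the two paths cannot be reduced to a simple series/parallel combination). Setting node B to ground and injecting 1 A at node A, the 3-node admittance system at A, C, D solves to V_A = Z_AB = 409 + j162.3 Ω = 440∠21.7° Ω.
Step 4 — Source phasor: V = 23.5∠-45.0° V = 16.62 - j16.62 V.
Step 5 — Current: I = V / Z = 0.02117 - j0.04903 A = 0.05341∠-66.7° A.
Step 6 — Complex power: S = V·I* = 1.167 + j0.4631 VA.
Step 7 — Real power: P = Re(S) = 1.167 W.
Step 8 — Reactive power: Q = Im(S) = 0.4631 VAR.
Step 9 — Apparent power: |S| = 1.255 VA.
Step 10 — Power factor: PF = P/|S| = 0.9294 (lagging).

(a) P = 1.167 W  (b) Q = 0.4631 VAR  (c) S = 1.255 VA  (d) PF = 0.9294 (lagging)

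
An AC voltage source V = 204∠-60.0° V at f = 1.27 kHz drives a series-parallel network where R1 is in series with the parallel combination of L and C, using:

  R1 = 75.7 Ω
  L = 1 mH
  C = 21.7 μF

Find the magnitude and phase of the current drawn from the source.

Step 1 — Angular frequency: ω = 2π·f = 2π·1270 = 7980 rad/s.
Step 2 — Component impedances:
  R1: Z = R = 75.7 Ω
  L: Z = jωL = j·7980·0.001 = 0 + j7.98 Ω
  C: Z = 1/(jωC) = -j/(ω·C) = 0 - j5.775 Ω
Step 3 — Parallel branch: L || C = 1/(1/L + 1/C) = 0 - j20.9 Ω.
Step 4 — Series with R1: Z_total = R1 + (L || C) = 75.7 - j20.9 Ω = 78.53∠-15.4° Ω.
Step 5 — Source phasor: V = 204∠-60.0° V = 102 - j176.7 V.
Step 6 — Ohm's law: I = V / Z_total = (102 - j176.7) / (75.7 - j20.9) = 1.851 - j1.823 A.
Step 7 — Convert to polar: |I| = 2.598 A, ∠I = -44.6°.

I = 2.598∠-44.6° A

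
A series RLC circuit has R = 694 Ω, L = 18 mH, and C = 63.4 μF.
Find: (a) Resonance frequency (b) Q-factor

Step 1 — Resonance condition Im(Z)=0 gives ω₀ = 1/√(LC).
Step 2 — ω₀ = 1/√(0.018·6.34e-05) = 936.1 rad/s.
Step 3 — f₀ = ω₀/(2π) = 149 Hz.
Step 4 — Series Q: Q = ω₀L/R = 936.1·0.018/694 = 0.02428.

(a) f₀ = 149 Hz  (b) Q = 0.02428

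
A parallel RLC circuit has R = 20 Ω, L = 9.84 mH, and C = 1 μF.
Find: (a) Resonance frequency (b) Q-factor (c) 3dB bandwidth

Step 1 — Resonance: ω₀ = 1/√(LC) = 1/√(0.00984·1e-06) = 1.008e+04 rad/s.
Step 2 — f₀ = ω₀/(2π) = 1604 Hz.
Step 3 — Parallel Q: Q = R/(ω₀L) = 20/(1.008e+04·0.00984) = 0.2016.
Step 4 — Bandwidth: Δω = ω₀/Q = 5e+04 rad/s; BW = Δω/(2π) = 7958 Hz.

(a) f₀ = 1604 Hz  (b) Q = 0.2016  (c) BW = 7958 Hz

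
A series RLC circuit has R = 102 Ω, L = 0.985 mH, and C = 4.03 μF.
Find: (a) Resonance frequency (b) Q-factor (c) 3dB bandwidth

Step 1 — Resonance: ω₀ = 1/√(LC) = 1/√(0.000985·4.03e-06) = 1.587e+04 rad/s.
Step 2 — f₀ = ω₀/(2π) = 2526 Hz.
Step 3 — Series Q: Q = ω₀L/R = 1.587e+04·0.000985/102 = 0.1533.
Step 4 — Bandwidth: Δω = ω₀/Q = 1.036e+05 rad/s; BW = Δω/(2π) = 1.648e+04 Hz.

(a) f₀ = 2526 Hz  (b) Q = 0.1533  (c) BW = 1.648e+04 Hz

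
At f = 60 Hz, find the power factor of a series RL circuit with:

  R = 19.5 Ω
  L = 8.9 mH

Step 1 — Angular frequency: ω = 2π·f = 2π·60 = 377 rad/s.
Step 2 — Component impedances:
  R: Z = R = 19.5 Ω
  L: Z = jωL = j·377·0.0089 = 0 + j3.355 Ω
Step 3 — Series combination: Z_total = R + L = 19.5 + j3.355 Ω = 19.79∠9.8° Ω.
Step 4 — Power factor: PF = cos(φ) = Re(Z)/|Z| = 19.5/19.787 = 0.9855.
Step 5 — Type: Im(Z) = 3.355 ⇒ lagging (phase φ = 9.8°).

PF = 0.9855 (lagging, φ = 9.8°)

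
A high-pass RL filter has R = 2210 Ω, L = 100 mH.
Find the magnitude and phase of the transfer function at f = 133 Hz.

Step 1 — Angular frequency: ω = 2π·133 = 835.7 rad/s.
Step 2 — Transfer function: H(jω) = jωL/(R + jωL).
Step 3 — Numerator jωL = j·83.57; denominator R + jωL = 2210 + j83.57.
Step 4 — H = 0.001428 + j0.03776.
Step 5 — Magnitude: |H| = 0.03779 (-28.5 dB); phase: φ = 87.8°.

|H| = 0.03779 (-28.5 dB), φ = 87.8°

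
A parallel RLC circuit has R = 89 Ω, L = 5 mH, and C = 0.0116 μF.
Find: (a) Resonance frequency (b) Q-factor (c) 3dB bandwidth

Step 1 — Resonance: ω₀ = 1/√(LC) = 1/√(0.005·1.16e-08) = 1.313e+05 rad/s.
Step 2 — f₀ = ω₀/(2π) = 2.09e+04 Hz.
Step 3 — Parallel Q: Q = R/(ω₀L) = 89/(1.313e+05·0.005) = 0.1356.
Step 4 — Bandwidth: Δω = ω₀/Q = 9.686e+05 rad/s; BW = Δω/(2π) = 1.542e+05 Hz.

(a) f₀ = 2.09e+04 Hz  (b) Q = 0.1356  (c) BW = 1.542e+05 Hz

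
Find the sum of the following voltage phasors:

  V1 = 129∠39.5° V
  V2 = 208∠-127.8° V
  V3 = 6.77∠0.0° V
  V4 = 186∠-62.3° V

Step 1 — Convert each phasor to rectangular form:
  V1 = 129·(cos(39.5°) + j·sin(39.5°)) = 99.54 + j82.05 V
  V2 = 208·(cos(-127.8°) + j·sin(-127.8°)) = -127.5 - j164.4 V
  V3 = 6.77·(cos(0.0°) + j·sin(0.0°)) = 6.77 V
  V4 = 186·(cos(-62.3°) + j·sin(-62.3°)) = 86.46 - j164.7 V
Step 2 — Sum components: V_total = 65.29 - j247 V.
Step 3 — Convert to polar: |V_total| = 255.5 V, ∠V_total = -75.2°.

V_total = 255.5∠-75.2° V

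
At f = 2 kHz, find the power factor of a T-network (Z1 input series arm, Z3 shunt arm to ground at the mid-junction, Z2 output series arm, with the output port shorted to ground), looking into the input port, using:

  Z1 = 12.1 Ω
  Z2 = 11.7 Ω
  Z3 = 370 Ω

Step 1 — Angular frequency: ω = 2π·f = 2π·2000 = 1.257e+04 rad/s.
Step 2 — Component impedances:
  Z1: Z = R = 12.1 Ω
  Z2: Z = R = 11.7 Ω
  Z3: Z = R = 370 Ω
Step 3 — With the output port shorted to ground, the output series arm Z2 runs from the junction to ground; the shunt arm Z3 also runs from the junction to ground. They appear in parallel: Z3 || Z2 = 11.34 Ω.
Step 4 — Series with input arm Z1: Z_in = Z1 + (Z3 || Z2) = 23.44 Ω = 23.44∠0.0° Ω.
Step 5 — Power factor: PF = cos(φ) = Re(Z)/|Z| = 23.44/23.44 = 1.
Step 6 — Type: Im(Z) = 0 ⇒ unity (phase φ = 0.0°).

PF = 1 (unity, φ = 0.0°)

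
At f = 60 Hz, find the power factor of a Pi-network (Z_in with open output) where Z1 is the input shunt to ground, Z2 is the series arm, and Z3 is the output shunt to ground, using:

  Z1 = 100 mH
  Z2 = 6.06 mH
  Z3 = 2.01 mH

Step 1 — Angular frequency: ω = 2π·f = 2π·60 = 377 rad/s.
Step 2 — Component impedances:
  Z1: Z = jωL = j·377·0.1 = 0 + j37.7 Ω
  Z2: Z = jωL = j·377·0.00606 = 0 + j2.285 Ω
  Z3: Z = jωL = j·377·0.00201 = 0 + j0.7578 Ω
Step 3 — With open output, the series arm Z2 and the output shunt Z3 appear in series to ground: Z2 + Z3 = 0 + j3.042 Ω.
Step 4 — Parallel with input shunt Z1: Z_in = Z1 || (Z2 + Z3) = 0 + j2.815 Ω = 2.815∠90.0° Ω.
Step 5 — Power factor: PF = cos(φ) = Re(Z)/|Z| = -0/2.815 = -0.
Step 6 — Type: Im(Z) = 2.815 ⇒ lagging (phase φ = 90.0°).

PF = -0 (lagging, φ = 90.0°)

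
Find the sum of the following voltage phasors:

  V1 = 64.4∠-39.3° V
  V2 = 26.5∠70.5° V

Step 1 — Convert each phasor to rectangular form:
  V1 = 64.4·(cos(-39.3°) + j·sin(-39.3°)) = 49.84 - j40.79 V
  V2 = 26.5·(cos(70.5°) + j·sin(70.5°)) = 8.846 + j24.98 V
Step 2 — Sum components: V_total = 58.68 - j15.81 V.
Step 3 — Convert to polar: |V_total| = 60.77 V, ∠V_total = -15.1°.

V_total = 60.77∠-15.1° V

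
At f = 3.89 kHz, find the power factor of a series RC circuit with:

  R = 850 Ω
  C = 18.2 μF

Step 1 — Angular frequency: ω = 2π·f = 2π·3890 = 2.444e+04 rad/s.
Step 2 — Component impedances:
  R: Z = R = 850 Ω
  C: Z = 1/(jωC) = -j/(ω·C) = 0 - j2.248 Ω
Step 3 — Series combination: Z_total = R + C = 850 - j2.248 Ω = 850∠-0.2° Ω.
Step 4 — Power factor: PF = cos(φ) = Re(Z)/|Z| = 850/850 = 1.
Step 5 — Type: Im(Z) = -2.248 ⇒ leading (phase φ = -0.2°).

PF = 1 (leading, φ = -0.2°)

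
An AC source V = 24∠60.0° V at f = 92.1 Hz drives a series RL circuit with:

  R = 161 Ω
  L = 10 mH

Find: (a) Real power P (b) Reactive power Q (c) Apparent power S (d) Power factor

Step 1 — Angular frequency: ω = 2π·f = 2π·92.1 = 578.7 rad/s.
Step 2 — Component impedances:
  R: Z = R = 161 Ω
  L: Z = jωL = j·578.7·0.01 = 0 + j5.787 Ω
Step 3 — Series combination: Z_total = R + L = 161 + j5.787 Ω = 161.1∠2.1° Ω.
Step 4 — Source phasor: V = 24∠60.0° V = 12 + j20.78 V.
Step 5 — Current: I = V / Z = 0.07907 + j0.1263 A = 0.149∠57.9° A.
Step 6 — Complex power: S = V·I* = 3.573 + j0.1284 VA.
Step 7 — Real power: P = Re(S) = 3.573 W.
Step 8 — Reactive power: Q = Im(S) = 0.1284 VAR.
Step 9 — Apparent power: |S| = 3.575 VA.
Step 10 — Power factor: PF = P/|S| = 0.9994 (lagging).

(a) P = 3.573 W  (b) Q = 0.1284 VAR  (c) S = 3.575 VA  (d) PF = 0.9994 (lagging)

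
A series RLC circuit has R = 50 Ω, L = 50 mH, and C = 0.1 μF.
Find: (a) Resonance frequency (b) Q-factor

Step 1 — Resonance condition Im(Z)=0 gives ω₀ = 1/√(LC).
Step 2 — ω₀ = 1/√(0.05·1e-07) = 1.414e+04 rad/s.
Step 3 — f₀ = ω₀/(2π) = 2251 Hz.
Step 4 — Series Q: Q = ω₀L/R = 1.414e+04·0.05/50 = 14.14.

(a) f₀ = 2251 Hz  (b) Q = 14.14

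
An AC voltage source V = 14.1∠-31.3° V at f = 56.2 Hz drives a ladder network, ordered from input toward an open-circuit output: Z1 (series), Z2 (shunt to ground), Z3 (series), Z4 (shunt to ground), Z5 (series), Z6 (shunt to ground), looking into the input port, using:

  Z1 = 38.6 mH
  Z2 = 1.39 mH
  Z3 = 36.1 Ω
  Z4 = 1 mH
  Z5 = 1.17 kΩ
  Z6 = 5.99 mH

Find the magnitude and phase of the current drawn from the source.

Step 1 — Angular frequency: ω = 2π·f = 2π·56.2 = 353.1 rad/s.
Step 2 — Component impedances:
  Z1: Z = jωL = j·353.1·0.0386 = 0 + j13.63 Ω
  Z2: Z = jωL = j·353.1·0.00139 = 0 + j0.4908 Ω
  Z3: Z = R = 36.1 Ω
  Z4: Z = jωL = j·353.1·0.001 = 0 + j0.3531 Ω
  Z5: Z = R = 1170 Ω
  Z6: Z = jωL = j·353.1·0.00599 = 0 + j2.115 Ω
Step 3 — Ladder network (open output): work backward from the far end, alternating series and parallel combinations. Z_in = 0.00667 + j14.12 Ω = 14.12∠90.0° Ω.
Step 4 — Source phasor: V = 14.1∠-31.3° V = 12.05 - j7.325 V.
Step 5 — Ohm's law: I = V / Z_total = (12.05 - j7.325) / (0.00667 + j14.12) = -0.5183 - j0.8534 A.
Step 6 — Convert to polar: |I| = 0.9985 A, ∠I = -121.3°.

I = 0.9985∠-121.3° A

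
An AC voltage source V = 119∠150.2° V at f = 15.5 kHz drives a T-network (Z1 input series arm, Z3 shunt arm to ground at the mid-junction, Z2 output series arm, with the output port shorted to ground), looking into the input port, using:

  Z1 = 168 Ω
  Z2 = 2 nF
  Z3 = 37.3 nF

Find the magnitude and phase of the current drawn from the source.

Step 1 — Angular frequency: ω = 2π·f = 2π·1.55e+04 = 9.739e+04 rad/s.
Step 2 — Component impedances:
  Z1: Z = R = 168 Ω
  Z2: Z = 1/(jωC) = -j/(ω·C) = 0 - j5134 Ω
  Z3: Z = 1/(jωC) = -j/(ω·C) = 0 - j275.3 Ω
Step 3 — With the output port shorted to ground, the output series arm Z2 runs from the junction to ground; the shunt arm Z3 also runs from the junction to ground. They appear in parallel: Z3 || Z2 = 0 - j261.3 Ω.
Step 4 — Series with input arm Z1: Z_in = Z1 + (Z3 || Z2) = 168 - j261.3 Ω = 310.6∠-57.3° Ω.
Step 5 — Source phasor: V = 119∠150.2° V = -103.3 + j59.14 V.
Step 6 — Ohm's law: I = V / Z_total = (-103.3 + j59.14) / (168 - j261.3) = -0.3399 - j0.1767 A.
Step 7 — Convert to polar: |I| = 0.3831 A, ∠I = -152.5°.

I = 0.3831∠-152.5° A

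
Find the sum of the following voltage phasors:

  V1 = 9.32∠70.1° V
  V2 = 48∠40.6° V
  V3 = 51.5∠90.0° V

Step 1 — Convert each phasor to rectangular form:
  V1 = 9.32·(cos(70.1°) + j·sin(70.1°)) = 3.172 + j8.763 V
  V2 = 48·(cos(40.6°) + j·sin(40.6°)) = 36.45 + j31.24 V
  V3 = 51.5·(cos(90.0°) + j·sin(90.0°)) = 0 + j51.5 V
Step 2 — Sum components: V_total = 39.62 + j91.5 V.
Step 3 — Convert to polar: |V_total| = 99.71 V, ∠V_total = 66.6°.

V_total = 99.71∠66.6° V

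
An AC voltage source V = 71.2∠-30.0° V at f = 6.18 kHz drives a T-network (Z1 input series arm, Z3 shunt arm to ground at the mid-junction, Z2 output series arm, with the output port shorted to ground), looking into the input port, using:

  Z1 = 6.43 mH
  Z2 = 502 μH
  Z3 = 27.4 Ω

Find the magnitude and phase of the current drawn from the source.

Step 1 — Angular frequency: ω = 2π·f = 2π·6180 = 3.883e+04 rad/s.
Step 2 — Component impedances:
  Z1: Z = jωL = j·3.883e+04·0.00643 = 0 + j249.7 Ω
  Z2: Z = jωL = j·3.883e+04·0.000502 = 0 + j19.49 Ω
  Z3: Z = R = 27.4 Ω
Step 3 — With the output port shorted to ground, the output series arm Z2 runs from the junction to ground; the shunt arm Z3 also runs from the junction to ground. They appear in parallel: Z3 || Z2 = 9.207 + j12.94 Ω.
Step 4 — Series with input arm Z1: Z_in = Z1 + (Z3 || Z2) = 9.207 + j262.6 Ω = 262.8∠88.0° Ω.
Step 5 — Source phasor: V = 71.2∠-30.0° V = 61.66 - j35.6 V.
Step 6 — Ohm's law: I = V / Z_total = (61.66 - j35.6) / (9.207 + j262.6) = -0.1272 - j0.2393 A.
Step 7 — Convert to polar: |I| = 0.2709 A, ∠I = -118.0°.

I = 0.2709∠-118.0° A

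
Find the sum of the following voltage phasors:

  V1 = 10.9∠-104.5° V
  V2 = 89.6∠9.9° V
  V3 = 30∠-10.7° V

Step 1 — Convert each phasor to rectangular form:
  V1 = 10.9·(cos(-104.5°) + j·sin(-104.5°)) = -2.729 - j10.55 V
  V2 = 89.6·(cos(9.9°) + j·sin(9.9°)) = 88.27 + j15.4 V
  V3 = 30·(cos(-10.7°) + j·sin(-10.7°)) = 29.48 - j5.57 V
Step 2 — Sum components: V_total = 115 - j0.718 V.
Step 3 — Convert to polar: |V_total| = 115 V, ∠V_total = -0.4°.

V_total = 115∠-0.4° V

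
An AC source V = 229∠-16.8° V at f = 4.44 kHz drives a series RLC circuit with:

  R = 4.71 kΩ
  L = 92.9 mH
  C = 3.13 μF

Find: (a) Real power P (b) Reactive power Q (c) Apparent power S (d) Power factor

Step 1 — Angular frequency: ω = 2π·f = 2π·4440 = 2.79e+04 rad/s.
Step 2 — Component impedances:
  R: Z = R = 4710 Ω
  L: Z = jωL = j·2.79e+04·0.0929 = 0 + j2592 Ω
  C: Z = 1/(jωC) = -j/(ω·C) = 0 - j11.45 Ω
Step 3 — Series combination: Z_total = R + L + C = 4710 + j2580 Ω = 5370∠28.7° Ω.
Step 4 — Source phasor: V = 229∠-16.8° V = 219.2 - j66.19 V.
Step 5 — Current: I = V / Z = 0.02988 - j0.03042 A = 0.04264∠-45.5° A.
Step 6 — Complex power: S = V·I* = 8.564 + j4.691 VA.
Step 7 — Real power: P = Re(S) = 8.564 W.
Step 8 — Reactive power: Q = Im(S) = 4.691 VAR.
Step 9 — Apparent power: |S| = 9.765 VA.
Step 10 — Power factor: PF = P/|S| = 0.877 (lagging).

(a) P = 8.564 W  (b) Q = 4.691 VAR  (c) S = 9.765 VA  (d) PF = 0.877 (lagging)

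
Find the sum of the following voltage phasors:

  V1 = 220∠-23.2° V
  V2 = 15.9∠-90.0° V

Step 1 — Convert each phasor to rectangular form:
  V1 = 220·(cos(-23.2°) + j·sin(-23.2°)) = 202.2 - j86.67 V
  V2 = 15.9·(cos(-90.0°) + j·sin(-90.0°)) = 0 - j15.9 V
Step 2 — Sum components: V_total = 202.2 - j102.6 V.
Step 3 — Convert to polar: |V_total| = 226.7 V, ∠V_total = -26.9°.

V_total = 226.7∠-26.9° V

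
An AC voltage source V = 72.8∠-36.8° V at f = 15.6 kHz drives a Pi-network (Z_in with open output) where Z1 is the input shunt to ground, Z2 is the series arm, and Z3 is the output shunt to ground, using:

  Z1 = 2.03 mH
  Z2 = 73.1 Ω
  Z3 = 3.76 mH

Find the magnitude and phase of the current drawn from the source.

Step 1 — Angular frequency: ω = 2π·f = 2π·1.56e+04 = 9.802e+04 rad/s.
Step 2 — Component impedances:
  Z1: Z = jωL = j·9.802e+04·0.00203 = 0 + j199 Ω
  Z2: Z = R = 73.1 Ω
  Z3: Z = jωL = j·9.802e+04·0.00376 = 0 + j368.5 Ω
Step 3 — With open output, the series arm Z2 and the output shunt Z3 appear in series to ground: Z2 + Z3 = 73.1 + j368.5 Ω.
Step 4 — Parallel with input shunt Z1: Z_in = Z1 || (Z2 + Z3) = 8.839 + j130.4 Ω = 130.7∠86.1° Ω.
Step 5 — Source phasor: V = 72.8∠-36.8° V = 58.29 - j43.61 V.
Step 6 — Ohm's law: I = V / Z_total = (58.29 - j43.61) / (8.839 + j130.4) = -0.3028 - j0.4677 A.
Step 7 — Convert to polar: |I| = 0.5572 A, ∠I = -122.9°.

I = 0.5572∠-122.9° A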